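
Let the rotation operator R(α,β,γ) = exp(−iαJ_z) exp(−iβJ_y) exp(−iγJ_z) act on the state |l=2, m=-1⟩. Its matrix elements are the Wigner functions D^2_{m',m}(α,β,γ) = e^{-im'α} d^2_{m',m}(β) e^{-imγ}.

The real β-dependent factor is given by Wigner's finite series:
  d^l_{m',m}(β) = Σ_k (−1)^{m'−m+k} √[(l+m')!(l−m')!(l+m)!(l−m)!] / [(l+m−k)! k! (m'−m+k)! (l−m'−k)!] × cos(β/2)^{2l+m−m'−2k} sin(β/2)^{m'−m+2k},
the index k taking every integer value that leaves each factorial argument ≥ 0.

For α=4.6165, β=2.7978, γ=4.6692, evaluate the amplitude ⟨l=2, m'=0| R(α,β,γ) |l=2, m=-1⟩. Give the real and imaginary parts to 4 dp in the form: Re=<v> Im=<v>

First d^2_{0,-1}(β=2.7978), then the phase factors e^{-i(0)α} and e^{-i(-1)γ}:
Half-angle: c=0.171051, s=0.985262. N=√(2·2·1·6)=4.898979
The bounds max(0,m−m')=0 and min(l+m,l−m')=1 give 2 terms
  k=0: (−1)^1·4.8990/(2)·0.1711^3·0.9853^1 = -0.012078
  k=1: (−1)^2·4.8990/(2)·0.1711^1·0.9853^3 = +0.400735
d^2_{0,-1}(2.7978) = -0.012078 +0.400735 = +0.388656
Attach z-rotation phases: D = e^{-i(0)(4.6165)}·(+0.388656)·e^{-i(-1)(4.6692)} = -0.016780-0.388294i

Re=-0.0168 Im=-0.3883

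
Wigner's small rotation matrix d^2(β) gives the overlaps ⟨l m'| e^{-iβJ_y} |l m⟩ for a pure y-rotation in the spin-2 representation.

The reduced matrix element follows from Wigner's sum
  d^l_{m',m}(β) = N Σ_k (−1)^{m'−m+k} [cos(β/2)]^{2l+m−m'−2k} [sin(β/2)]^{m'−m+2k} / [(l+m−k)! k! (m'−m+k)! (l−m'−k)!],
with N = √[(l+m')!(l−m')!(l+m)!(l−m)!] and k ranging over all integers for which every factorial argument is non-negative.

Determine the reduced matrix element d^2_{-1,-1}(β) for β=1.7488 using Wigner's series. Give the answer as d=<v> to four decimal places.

d^2_{-1,-1}(β=1.7488) via Wigner's sum:
Half-angle: c=0.641457, s=0.767159. N=√(1·6·1·6)=6.000000
k∈{0,1} keeps every argument non-negative
  k=0: (−1)^0·6.0000/(6)·0.6415^4·0.7672^0 = +0.169305
  k=1: (−1)^1·6.0000/(2)·0.6415^2·0.7672^2 = -0.726486
d^2_{-1,-1}(1.7488) = +0.169305 -0.726486 = -0.557181

d=-0.5572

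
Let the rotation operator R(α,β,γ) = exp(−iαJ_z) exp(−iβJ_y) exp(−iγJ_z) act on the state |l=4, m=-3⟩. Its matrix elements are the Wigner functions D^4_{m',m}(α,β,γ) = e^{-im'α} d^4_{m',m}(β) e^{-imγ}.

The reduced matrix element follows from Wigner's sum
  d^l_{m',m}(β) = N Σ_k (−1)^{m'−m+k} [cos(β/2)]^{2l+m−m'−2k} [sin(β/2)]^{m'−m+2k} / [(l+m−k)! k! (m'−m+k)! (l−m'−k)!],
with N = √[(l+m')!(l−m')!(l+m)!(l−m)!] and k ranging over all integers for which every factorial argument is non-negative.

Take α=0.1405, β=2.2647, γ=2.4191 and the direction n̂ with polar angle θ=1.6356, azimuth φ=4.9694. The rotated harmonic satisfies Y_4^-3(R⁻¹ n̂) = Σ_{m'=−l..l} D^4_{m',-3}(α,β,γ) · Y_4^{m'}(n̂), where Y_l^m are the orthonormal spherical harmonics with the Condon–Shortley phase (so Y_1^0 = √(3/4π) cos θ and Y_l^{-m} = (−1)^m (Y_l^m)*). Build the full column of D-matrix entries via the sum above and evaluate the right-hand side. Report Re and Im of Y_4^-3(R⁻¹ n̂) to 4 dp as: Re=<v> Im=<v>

Need the full column D^4_{m',-3} for m'=−4..4 at α=0.1405, β=2.2647, γ=2.4191.
cos(β/2)=0.424533, sin(β/2)=0.905412
d^4_{-4,-3}: single k=1 term ⇒ +0.006365;  D = +0.000221+0.006361i
d^4_{-3,-3}: k∈[0..1] ⇒ +0.001055 -0.033594 = -0.032539;  D = -0.005671-0.032041i
d^4_{-2,-3}: k∈[0..1] ⇒ -0.008420 +0.114890 = +0.106471;  D = +0.033055+0.101209i
d^4_{-1,-3}: k∈[0..1] ⇒ +0.038092 -0.288770 = -0.250678;  D = -0.110429-0.225044i
d^4_{0,-3}: k∈[0..1] ⇒ -0.121105 +0.550847 = +0.429742;  D = +0.241473+0.355485i
d^4_{1,-3}: k∈[0..1] ⇒ +0.288770 -0.788083 = -0.499314;  D = -0.335641-0.369675i
d^4_{2,-3}: k∈[0..1] ⇒ -0.522580 +0.792320 = +0.269740;  D = +0.207500+0.172347i
d^4_{3,-3}: k∈[0..1] ⇒ +0.695024 -0.451618 = +0.243406;  D = +0.207176+0.127767i
d^4_{4,-3}: single k=0 term ⇒ -0.598938;  D = -0.548792-0.239903i
Y_4^{m'}(θ=1.6356,φ=4.9694) and Σ D·Y over m':
  (+0.0002+0.0064i)·(+0.2267-0.3758i)  (-0.0057-0.0320i)·(+0.0561+0.0578i)  (+0.0331+0.1012i)·(+0.2816-0.1590i)  (-0.1104-0.2250i)·(+0.0231+0.0878i)  (+0.2415+0.3555i)·(+0.3041+0.0000i)  (-0.3356-0.3697i)·(-0.0231+0.0878i)  (+0.2075+0.1723i)·(+0.2816+0.1590i)  (+0.2072+0.1278i)·(-0.0561+0.0578i)  (-0.5488-0.2399i)·(+0.2267+0.3758i)
Y_4^-3(R⁻¹ n̂) = +0.138017-0.079542i

Re=0.1380 Im=-0.0795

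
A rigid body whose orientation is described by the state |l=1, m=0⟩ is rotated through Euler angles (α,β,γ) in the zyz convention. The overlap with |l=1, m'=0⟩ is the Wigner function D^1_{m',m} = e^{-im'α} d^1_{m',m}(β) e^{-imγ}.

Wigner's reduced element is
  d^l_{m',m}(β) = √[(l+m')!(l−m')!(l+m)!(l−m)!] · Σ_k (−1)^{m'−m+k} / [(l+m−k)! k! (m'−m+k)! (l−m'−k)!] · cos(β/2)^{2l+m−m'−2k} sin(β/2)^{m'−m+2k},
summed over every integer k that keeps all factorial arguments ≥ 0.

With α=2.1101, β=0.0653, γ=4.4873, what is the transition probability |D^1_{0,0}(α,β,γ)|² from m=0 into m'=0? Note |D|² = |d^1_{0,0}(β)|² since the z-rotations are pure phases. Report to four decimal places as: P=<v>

First d^1_{0,0}(β=0.0653), then the phase factors e^{-i(0)α} and e^{-i(0)γ}:
c=cos(0.0653/2)=0.999467, s=sin(0.0653/2)=0.032644; N=√[1·1·1·1]=1.000000
Admissible k: 0..1 (factorial args all ≥0)
  k=0: (−1)^0·1.0000/(1)·0.9995^2·0.0326^0 = +0.998934
  k=1: (−1)^1·1.0000/(1)·0.9995^0·0.0326^2 = -0.001066
d^1_{0,0}(0.0653) = +0.998934 -0.001066 = +0.997869
|D^1_{0,0}|² = |d^1_{0,0}(β)|² = (+0.997869)² = 0.995742 (the z-rotation phases have unit modulus)

P=0.9957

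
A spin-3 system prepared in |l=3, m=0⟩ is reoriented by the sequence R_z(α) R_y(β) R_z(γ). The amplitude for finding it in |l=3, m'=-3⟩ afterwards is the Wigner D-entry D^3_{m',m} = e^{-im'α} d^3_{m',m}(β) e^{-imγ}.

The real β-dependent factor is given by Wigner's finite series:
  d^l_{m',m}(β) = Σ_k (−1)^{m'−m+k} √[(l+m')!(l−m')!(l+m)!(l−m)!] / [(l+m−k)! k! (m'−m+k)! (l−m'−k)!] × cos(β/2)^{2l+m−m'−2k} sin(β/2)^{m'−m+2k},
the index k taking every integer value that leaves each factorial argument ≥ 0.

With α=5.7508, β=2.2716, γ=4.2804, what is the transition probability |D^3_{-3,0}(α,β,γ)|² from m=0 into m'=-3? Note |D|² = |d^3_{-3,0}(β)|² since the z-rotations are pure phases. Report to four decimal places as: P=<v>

P=0.0623

Split into d^3_{-3,0}(β=2.2716) × two z-phases.
With c≡cos(β/2)=0.421407 and s≡sin(β/2)=0.906872, N=[1·720·6·6]^{1/2}=160.996894
Admissible k: 3..3 (factorial args all ≥0)
  k=3: (−1)^0·160.9969/(36)·0.4214^3·0.9069^3 = +0.249608
d^3_{-3,0}(2.2716) = +0.249608
|D^3_{-3,0}|² = |d^3_{-3,0}(β)|² = (+0.249608)² = 0.062304 (the z-rotation phases have unit modulus)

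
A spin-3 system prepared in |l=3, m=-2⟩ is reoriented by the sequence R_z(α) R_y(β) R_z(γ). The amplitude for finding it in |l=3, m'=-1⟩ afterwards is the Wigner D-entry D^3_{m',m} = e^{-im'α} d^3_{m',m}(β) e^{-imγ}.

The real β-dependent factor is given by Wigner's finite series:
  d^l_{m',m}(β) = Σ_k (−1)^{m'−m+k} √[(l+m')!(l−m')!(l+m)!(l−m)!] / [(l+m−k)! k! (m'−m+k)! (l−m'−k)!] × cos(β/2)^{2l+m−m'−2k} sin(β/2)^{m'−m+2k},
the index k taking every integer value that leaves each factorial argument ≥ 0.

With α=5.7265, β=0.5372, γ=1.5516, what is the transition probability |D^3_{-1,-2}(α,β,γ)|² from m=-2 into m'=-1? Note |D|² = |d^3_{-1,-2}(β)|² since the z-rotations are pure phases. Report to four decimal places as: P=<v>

D^3_{-1,-2}(5.7265,0.5372,1.5516) = e^{-i·-1·5.7265}·d^3_{-1,-2}(0.5372)·e^{-i·-2·1.5516}. Compute d first:
Half-angle: c=0.964143, s=0.265382. N=√(2·24·1·120)=75.894664
Admissible k: 0..1 (factorial args all ≥0)
  k=0: (−1)^1·75.8947/(24)·0.9641^5·0.2654^1 = -0.699165
  k=1: (−1)^2·75.8947/(12)·0.9641^3·0.2654^3 = +0.105942
d^3_{-1,-2}(0.5372) = -0.699165 +0.105942 = -0.593222
|D^3_{-1,-2}|² = |d^3_{-1,-2}(β)|² = (-0.593222)² = 0.351913 (the z-rotation phases have unit modulus)

P=0.3519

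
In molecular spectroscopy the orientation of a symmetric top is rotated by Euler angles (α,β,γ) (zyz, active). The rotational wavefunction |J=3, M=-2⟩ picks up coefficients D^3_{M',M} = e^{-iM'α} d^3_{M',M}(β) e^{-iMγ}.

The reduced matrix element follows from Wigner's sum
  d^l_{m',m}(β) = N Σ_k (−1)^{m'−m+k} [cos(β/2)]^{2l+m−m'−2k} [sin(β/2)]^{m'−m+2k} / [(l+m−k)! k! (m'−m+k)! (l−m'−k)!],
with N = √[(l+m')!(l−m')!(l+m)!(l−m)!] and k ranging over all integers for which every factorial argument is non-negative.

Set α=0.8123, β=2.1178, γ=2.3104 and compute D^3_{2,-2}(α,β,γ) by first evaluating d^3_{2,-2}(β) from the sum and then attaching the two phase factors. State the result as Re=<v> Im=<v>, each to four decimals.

D^3_{2,-2}(0.8123,2.1178,2.3104) = e^{-i·2·0.8123}·d^3_{2,-2}(2.1178)·e^{-i·-2·2.3104}. Compute d first:
Half-angle: c=0.489831, s=0.871817. N=√(120·1·1·120)=120.000000
The bounds max(0,m−m')=0 and min(l+m,l−m')=1 give 2 terms
  k=0: (−1)^4·120.0000/(24)·0.4898^2·0.8718^4 = +0.693051
  k=1: (−1)^5·120.0000/(120)·0.4898^0·0.8718^6 = -0.439089
d^3_{2,-2}(2.1178) = +0.693051 -0.439089 = +0.253962
D = (-0.053778-0.998553i)·(+0.253962)·(-0.091461-0.995809i) = -0.251282+0.036794i

Re=-0.2513 Im=0.0368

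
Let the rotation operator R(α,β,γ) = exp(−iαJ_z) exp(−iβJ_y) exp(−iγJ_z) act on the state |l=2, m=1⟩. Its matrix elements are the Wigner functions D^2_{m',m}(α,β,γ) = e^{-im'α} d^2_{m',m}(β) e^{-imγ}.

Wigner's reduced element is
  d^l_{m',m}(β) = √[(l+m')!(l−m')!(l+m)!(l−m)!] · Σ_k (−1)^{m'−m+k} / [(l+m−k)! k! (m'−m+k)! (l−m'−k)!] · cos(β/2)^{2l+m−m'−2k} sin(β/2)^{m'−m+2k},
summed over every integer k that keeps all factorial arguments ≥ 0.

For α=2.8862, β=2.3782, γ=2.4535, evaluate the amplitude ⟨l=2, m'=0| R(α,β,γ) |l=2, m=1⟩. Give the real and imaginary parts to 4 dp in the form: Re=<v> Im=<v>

D^2_{0,1}(2.8862,2.3782,2.4535) = e^{-i·0·2.8862}·d^2_{0,1}(2.3782)·e^{-i·1·2.4535}. Compute d first:
c=cos(2.3782/2)=0.372495, s=sin(2.3782/2)=0.928034; N=√[2·2·6·1]=4.898979
Admissible k: 1..2 (factorial args all ≥0)
  k=1: (−1)^0·4.8990/(2)·0.3725^3·0.9280^1 = +0.117490
  k=2: (−1)^1·4.8990/(2)·0.3725^1·0.9280^3 = -0.729270
d^2_{0,1}(2.3782) = +0.117490 -0.729270 = -0.611779
Attach z-rotation phases: D = e^{-i(0)(2.8862)}·(-0.611779)·e^{-i(1)(2.4535)} = +0.472574+0.388520i

Re=0.4726 Im=0.3885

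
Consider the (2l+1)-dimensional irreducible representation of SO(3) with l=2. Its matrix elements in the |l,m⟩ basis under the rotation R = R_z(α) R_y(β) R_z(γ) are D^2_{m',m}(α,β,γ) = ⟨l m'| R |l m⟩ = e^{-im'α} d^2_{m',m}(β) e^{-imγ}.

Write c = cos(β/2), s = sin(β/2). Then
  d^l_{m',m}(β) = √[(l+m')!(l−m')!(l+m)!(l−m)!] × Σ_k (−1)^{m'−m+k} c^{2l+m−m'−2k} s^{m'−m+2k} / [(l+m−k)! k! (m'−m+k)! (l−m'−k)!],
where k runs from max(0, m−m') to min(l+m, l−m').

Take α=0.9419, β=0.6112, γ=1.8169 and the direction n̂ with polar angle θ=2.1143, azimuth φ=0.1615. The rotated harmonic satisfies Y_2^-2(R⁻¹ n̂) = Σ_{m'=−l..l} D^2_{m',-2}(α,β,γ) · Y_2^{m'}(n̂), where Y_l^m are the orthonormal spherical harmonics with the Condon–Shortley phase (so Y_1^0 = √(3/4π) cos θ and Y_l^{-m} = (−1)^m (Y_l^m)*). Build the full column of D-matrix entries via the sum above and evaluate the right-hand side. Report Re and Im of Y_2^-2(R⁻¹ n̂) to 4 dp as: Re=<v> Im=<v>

Need the full column D^2_{m',-2} for m'=−2..2 at α=0.9419, β=0.6112, γ=1.8169.
cos(β/2)=0.953667, sin(β/2)=0.300865
d^2_{-2,-2}: single k=0 term ⇒ +0.827154;  D = +0.596359-0.573184i
d^2_{-1,-2}: single k=0 term ⇒ -0.521906;  D = +0.071117+0.517038i
d^2_{0,-2}: single k=0 term ⇒ +0.201657;  D = -0.177719-0.095298i
d^2_{1,-2}: single k=0 term ⇒ -0.051945;  D = +0.046781-0.022580i
d^2_{2,-2}: single k=0 term ⇒ +0.008194;  D = -0.001461+0.008063i
Y_2^{m'}(θ=2.1143,φ=0.1615) and Σ D·Y over m':
  (+0.5964-0.5732i)·(+0.2683-0.0898i)  (+0.0711+0.5170i)·(-0.3375+0.0550i)  (-0.1777-0.0953i)·(-0.0624+0.0000i)  (+0.0468-0.0226i)·(+0.3375+0.0550i)  (-0.0015+0.0081i)·(+0.2683+0.0898i)
Y_2^-2(R⁻¹ n̂) = +0.083108-0.375033i

Re=0.0831 Im=-0.3750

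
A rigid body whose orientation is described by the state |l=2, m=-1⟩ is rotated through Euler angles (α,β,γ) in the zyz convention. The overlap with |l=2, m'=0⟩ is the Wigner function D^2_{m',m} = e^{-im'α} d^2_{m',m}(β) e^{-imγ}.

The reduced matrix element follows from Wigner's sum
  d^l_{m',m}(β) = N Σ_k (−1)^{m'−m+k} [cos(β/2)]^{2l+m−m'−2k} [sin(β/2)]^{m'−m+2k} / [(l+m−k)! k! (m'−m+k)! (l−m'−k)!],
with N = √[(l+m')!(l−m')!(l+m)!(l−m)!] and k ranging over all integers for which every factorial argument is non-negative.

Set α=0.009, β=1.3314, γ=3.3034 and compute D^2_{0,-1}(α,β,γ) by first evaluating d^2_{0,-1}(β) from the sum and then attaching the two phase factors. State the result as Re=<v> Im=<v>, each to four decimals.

Re=0.2784 Im=0.0455

First d^2_{0,-1}(β=1.3314), then the phase factors e^{-i(0)α} and e^{-i(-1)γ}:
Half-angle: c=0.786485, s=0.617610. N=√(2·2·1·6)=4.898979
k∈{0,1} keeps every argument non-negative
  k=0: (−1)^1·4.8990/(2)·0.7865^3·0.6176^1 = -0.735971
  k=1: (−1)^2·4.8990/(2)·0.7865^1·0.6176^3 = +0.453846
d^2_{0,-1}(1.3314) = -0.735971 +0.453846 = -0.282125
D = (+1.000000+0.000000i)·(-0.282125)·(-0.986938-0.161102i) = +0.278440+0.045451i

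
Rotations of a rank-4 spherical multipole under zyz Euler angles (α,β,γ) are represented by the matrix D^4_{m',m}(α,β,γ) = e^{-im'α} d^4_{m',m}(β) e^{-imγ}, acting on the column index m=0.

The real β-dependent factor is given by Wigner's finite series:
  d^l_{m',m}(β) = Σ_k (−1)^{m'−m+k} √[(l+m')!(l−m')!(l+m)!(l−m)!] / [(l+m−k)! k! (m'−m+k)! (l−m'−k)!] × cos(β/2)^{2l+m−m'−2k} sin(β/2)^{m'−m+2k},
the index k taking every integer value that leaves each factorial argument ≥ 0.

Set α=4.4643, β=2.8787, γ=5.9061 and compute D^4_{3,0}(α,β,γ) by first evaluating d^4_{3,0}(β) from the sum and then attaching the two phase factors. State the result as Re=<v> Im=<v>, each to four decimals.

Re=0.0170 Im=-0.0184

D^4_{3,0}(4.4643,2.8787,5.9061) = e^{-i·3·4.4643}·d^4_{3,0}(2.8787)·e^{-i·0·5.9061}. Compute d first:
c=cos(2.8787/2)=0.131068, s=sin(2.8787/2)=0.991373; N=√[5040·1·24·24]=1703.830978
k: max(0,(0)−(3))=0 … min(4+(0),4−(3))=1
  k=0: (−1)^3·1703.8310/(144)·0.1311^5·0.9914^3 = -0.000446
  k=1: (−1)^4·1703.8310/(144)·0.1311^3·0.9914^5 = +0.025512
d^4_{3,0}(2.8787) = -0.000446 +0.025512 = +0.025066
D = (+0.677433-0.735585i)·(+0.025066)·(+1.000000+0.000000i) = +0.016980-0.018438i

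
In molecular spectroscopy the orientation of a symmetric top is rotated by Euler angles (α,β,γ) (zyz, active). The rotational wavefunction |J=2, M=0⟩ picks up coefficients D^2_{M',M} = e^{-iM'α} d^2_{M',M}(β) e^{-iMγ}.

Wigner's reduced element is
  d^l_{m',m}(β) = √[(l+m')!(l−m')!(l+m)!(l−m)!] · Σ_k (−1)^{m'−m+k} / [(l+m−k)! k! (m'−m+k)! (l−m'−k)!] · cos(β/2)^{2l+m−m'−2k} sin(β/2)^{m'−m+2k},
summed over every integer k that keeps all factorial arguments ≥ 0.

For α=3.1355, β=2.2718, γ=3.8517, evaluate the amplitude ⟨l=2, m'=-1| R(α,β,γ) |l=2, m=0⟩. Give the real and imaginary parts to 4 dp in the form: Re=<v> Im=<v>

Re=0.6037 Im=-0.0037

First d^2_{-1,0}(β=2.2718), then the phase factors e^{-i(-1)α} and e^{-i(0)γ}:
Half-angle: c=0.421316, s=0.906914. N=√(1·6·2·2)=4.898979
Admissible k: 1..2 (factorial args all ≥0)
  k=1: (−1)^0·4.8990/(2)·0.4213^3·0.9069^1 = +0.166137
  k=2: (−1)^1·4.8990/(2)·0.4213^1·0.9069^3 = -0.769807
d^2_{-1,0}(2.2718) = +0.166137 -0.769807 = -0.603670
Attach z-rotation phases: D = e^{-i(-1)(3.1355)}·(-0.603670)·e^{-i(0)(3.8517)} = +0.603659-0.003678i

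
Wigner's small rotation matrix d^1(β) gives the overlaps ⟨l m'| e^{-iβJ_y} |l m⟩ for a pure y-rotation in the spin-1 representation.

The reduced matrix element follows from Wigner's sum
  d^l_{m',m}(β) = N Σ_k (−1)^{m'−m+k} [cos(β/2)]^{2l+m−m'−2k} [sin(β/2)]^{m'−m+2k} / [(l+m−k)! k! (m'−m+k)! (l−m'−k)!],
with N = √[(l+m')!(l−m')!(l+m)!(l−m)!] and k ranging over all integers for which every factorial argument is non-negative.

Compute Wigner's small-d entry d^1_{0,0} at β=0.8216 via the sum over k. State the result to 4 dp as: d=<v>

d^1_{0,0}(β=0.8216) via Wigner's sum:
Half-angle: c=0.916802, s=0.399343. N=√(1·1·1·1)=1.000000
k∈{0,1} keeps every argument non-negative
  k=0: (−1)^0·1.0000/(1)·0.9168^2·0.3993^0 = +0.840525
  k=1: (−1)^1·1.0000/(1)·0.9168^0·0.3993^2 = -0.159475
d^1_{0,0}(0.8216) = +0.840525 -0.159475 = +0.681051

d=0.6811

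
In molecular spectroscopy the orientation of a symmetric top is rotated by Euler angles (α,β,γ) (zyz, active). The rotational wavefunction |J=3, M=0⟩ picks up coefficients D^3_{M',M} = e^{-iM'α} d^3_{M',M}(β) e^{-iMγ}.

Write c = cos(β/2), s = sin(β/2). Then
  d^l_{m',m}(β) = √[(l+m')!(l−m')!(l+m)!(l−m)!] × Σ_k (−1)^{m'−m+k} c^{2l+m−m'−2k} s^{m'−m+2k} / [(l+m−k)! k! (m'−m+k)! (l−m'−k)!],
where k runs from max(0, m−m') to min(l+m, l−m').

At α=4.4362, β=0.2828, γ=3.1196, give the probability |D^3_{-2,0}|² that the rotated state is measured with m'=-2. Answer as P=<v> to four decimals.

P=0.0105

First d^3_{-2,0}(β=0.2828), then the phase factors e^{-i(-2)α} and e^{-i(0)γ}:
Half-angle: c=0.990020, s=0.140929. N=√(1·120·6·6)=65.726707
k∈{2,3} keeps every argument non-negative
  k=2: (−1)^0·65.7267/(12)·0.9900^4·0.1409^2 = +0.104505
  k=3: (−1)^1·65.7267/(12)·0.9900^2·0.1409^4 = -0.002118
d^3_{-2,0}(0.2828) = +0.104505 -0.002118 = +0.102388
|D^3_{-2,0}|² = |d^3_{-2,0}(β)|² = (+0.102388)² = 0.010483 (the z-rotation phases have unit modulus)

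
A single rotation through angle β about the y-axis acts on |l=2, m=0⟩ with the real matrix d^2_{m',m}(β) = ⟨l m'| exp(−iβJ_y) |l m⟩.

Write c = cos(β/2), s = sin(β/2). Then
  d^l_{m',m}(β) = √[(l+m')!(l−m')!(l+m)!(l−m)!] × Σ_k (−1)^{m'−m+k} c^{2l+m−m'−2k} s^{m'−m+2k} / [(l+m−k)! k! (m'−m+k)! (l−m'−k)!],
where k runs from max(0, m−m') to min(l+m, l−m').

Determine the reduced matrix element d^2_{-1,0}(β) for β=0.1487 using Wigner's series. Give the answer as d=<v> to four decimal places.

d^2_{-1,0}(β=0.1487) via Wigner's sum:
With c≡cos(β/2)=0.997237 and s≡sin(β/2)=0.074282, N=[1·6·2·2]^{1/2}=4.898979
k∈{1,2} keeps every argument non-negative
  k=1: (−1)^0·4.8990/(2)·0.9972^3·0.0743^1 = +0.180448
  k=2: (−1)^1·4.8990/(2)·0.9972^1·0.0743^3 = -0.001001
d^2_{-1,0}(0.1487) = +0.180448 -0.001001 = +0.179447

d=0.1794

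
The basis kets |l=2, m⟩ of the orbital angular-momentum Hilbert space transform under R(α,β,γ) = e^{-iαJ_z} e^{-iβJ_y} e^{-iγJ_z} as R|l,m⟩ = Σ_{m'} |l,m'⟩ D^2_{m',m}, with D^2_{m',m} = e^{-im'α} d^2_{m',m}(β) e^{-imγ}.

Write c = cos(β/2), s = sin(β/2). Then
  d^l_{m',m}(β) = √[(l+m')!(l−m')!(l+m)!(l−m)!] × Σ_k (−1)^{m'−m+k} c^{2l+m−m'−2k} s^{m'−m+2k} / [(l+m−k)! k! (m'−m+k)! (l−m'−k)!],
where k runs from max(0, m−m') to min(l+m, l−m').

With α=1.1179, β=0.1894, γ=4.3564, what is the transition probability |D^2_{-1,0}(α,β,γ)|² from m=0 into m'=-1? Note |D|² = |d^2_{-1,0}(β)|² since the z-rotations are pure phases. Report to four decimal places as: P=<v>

P=0.0513

Split into d^2_{-1,0}(β=0.1894) × two z-phases.
Half-angle: c=0.995519, s=0.094559. N=√(1·6·2·2)=4.898979
The bounds max(0,m−m')=1 and min(l+m,l−m')=2 give 2 terms
  k=1: (−1)^0·4.8990/(2)·0.9955^3·0.0946^1 = +0.228521
  k=2: (−1)^1·4.8990/(2)·0.9955^1·0.0946^3 = -0.002062
d^2_{-1,0}(0.1894) = +0.228521 -0.002062 = +0.226459
|D^2_{-1,0}|² = |d^2_{-1,0}(β)|² = (+0.226459)² = 0.051284 (the z-rotation phases have unit modulus)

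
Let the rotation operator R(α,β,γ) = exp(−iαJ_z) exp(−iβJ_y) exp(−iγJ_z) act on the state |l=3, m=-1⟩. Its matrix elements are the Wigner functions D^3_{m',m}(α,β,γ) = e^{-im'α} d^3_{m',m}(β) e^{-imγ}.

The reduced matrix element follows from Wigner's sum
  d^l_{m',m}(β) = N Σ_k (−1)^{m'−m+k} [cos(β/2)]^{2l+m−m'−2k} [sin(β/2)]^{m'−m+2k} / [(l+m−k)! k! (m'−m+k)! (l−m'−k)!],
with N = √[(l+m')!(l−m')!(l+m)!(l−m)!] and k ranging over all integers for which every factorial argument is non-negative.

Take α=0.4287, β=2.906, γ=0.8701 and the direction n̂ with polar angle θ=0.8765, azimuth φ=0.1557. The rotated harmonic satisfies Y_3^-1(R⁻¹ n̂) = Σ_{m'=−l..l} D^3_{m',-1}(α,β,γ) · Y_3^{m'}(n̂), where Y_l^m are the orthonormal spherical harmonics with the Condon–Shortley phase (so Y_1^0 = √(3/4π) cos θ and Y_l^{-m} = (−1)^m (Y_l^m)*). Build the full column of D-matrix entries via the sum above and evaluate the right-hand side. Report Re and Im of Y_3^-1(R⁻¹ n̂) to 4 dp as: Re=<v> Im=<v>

Need the full column D^3_{m',-1} for m'=−3..3 at α=0.4287, β=2.906, γ=0.8701.
cos(β/2)=0.117524, sin(β/2)=0.993070
d^3_{-3,-1}: single k=2 term ⇒ +0.000729;  D = -0.000403+0.000607i
d^3_{-2,-1}: k∈[1..2] ⇒ +0.000070 -0.010054 = -0.009984;  D = +0.001558-0.009862i
d^3_{-1,-1}: k∈[0..2] ⇒ +0.000003 -0.001505 +0.080598 = +0.079096;  D = +0.021249+0.076188i
d^3_{0,-1}: k∈[0..2] ⇒ -0.000077 +0.016521 -0.393203 = -0.376759;  D = -0.242916-0.287992i
d^3_{1,-1}: k∈[0..2] ⇒ +0.001129 -0.107464 +0.959134 = +0.852799;  D = +0.771062+0.364320i
d^3_{2,-1}: k∈[0..1] ⇒ -0.010054 +0.358944 = +0.348889;  D = +0.348861+0.004431i
d^3_{3,-1}: single k=0 term ⇒ +0.052026;  D = +0.047589-0.021024i
Y_3^{m'}(θ=0.8765,φ=0.1557) and Σ D·Y over m':
  (-0.0004+0.0006i)·(+0.1691-0.0853i)  (+0.0016-0.0099i)·(+0.3676-0.1183i)  (+0.0212+0.0762i)·(+0.2569-0.0403i)  (-0.2429-0.2880i)·(-0.2276+0.0000i)  (+0.7711+0.3643i)·(-0.2569-0.0403i)  (+0.3489+0.0044i)·(+0.3676+0.1183i)  (+0.0476-0.0210i)·(-0.1691-0.0853i)
Y_3^-1(R⁻¹ n̂) = -0.002307-0.001704i

Re=-0.0023 Im=-0.0017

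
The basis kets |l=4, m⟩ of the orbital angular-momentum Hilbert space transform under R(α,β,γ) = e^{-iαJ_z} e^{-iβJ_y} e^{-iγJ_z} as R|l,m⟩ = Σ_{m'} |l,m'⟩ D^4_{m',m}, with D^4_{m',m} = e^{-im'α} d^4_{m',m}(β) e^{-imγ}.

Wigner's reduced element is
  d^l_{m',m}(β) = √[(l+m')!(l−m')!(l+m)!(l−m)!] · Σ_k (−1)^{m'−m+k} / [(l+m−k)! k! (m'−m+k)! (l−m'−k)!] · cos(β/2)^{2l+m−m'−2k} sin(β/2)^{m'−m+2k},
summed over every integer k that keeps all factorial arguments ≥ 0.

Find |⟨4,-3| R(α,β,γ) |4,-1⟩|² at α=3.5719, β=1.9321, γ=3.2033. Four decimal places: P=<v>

Split into d^4_{-3,-1}(β=1.9321) × two z-phases.
With c≡cos(β/2)=0.568553 and s≡sin(β/2)=0.822646, N=[1·5040·6·120]^{1/2}=1904.940944
The bounds max(0,m−m')=2 and min(l+m,l−m')=3 give 2 terms
  k=2: (−1)^0·1904.9409/(240)·0.5686^6·0.8226^2 = +0.181436
  k=3: (−1)^1·1904.9409/(144)·0.5686^4·0.8226^4 = -0.633077
d^4_{-3,-1}(1.9321) = +0.181436 -0.633077 = -0.451641
|D^4_{-3,-1}|² = |d^4_{-3,-1}(β)|² = (-0.451641)² = 0.203980 (the z-rotation phases have unit modulus)

P=0.2040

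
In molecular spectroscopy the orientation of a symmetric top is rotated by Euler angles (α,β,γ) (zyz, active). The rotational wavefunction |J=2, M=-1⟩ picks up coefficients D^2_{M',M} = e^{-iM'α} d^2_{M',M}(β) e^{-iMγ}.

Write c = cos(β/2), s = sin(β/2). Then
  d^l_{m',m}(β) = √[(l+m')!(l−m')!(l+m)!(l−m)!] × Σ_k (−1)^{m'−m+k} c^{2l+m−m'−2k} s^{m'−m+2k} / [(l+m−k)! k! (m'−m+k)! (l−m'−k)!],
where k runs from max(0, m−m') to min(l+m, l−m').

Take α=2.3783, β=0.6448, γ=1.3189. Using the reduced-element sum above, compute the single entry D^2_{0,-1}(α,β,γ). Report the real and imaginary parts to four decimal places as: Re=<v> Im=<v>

Split into d^2_{0,-1}(β=0.6448) × two z-phases.
Half-angle: c=0.948478, s=0.316844. N=√(2·2·1·6)=4.898979
Admissible k: 0..1 (factorial args all ≥0)
  k=0: (−1)^1·4.8990/(2)·0.9485^3·0.3168^1 = -0.662220
  k=1: (−1)^2·4.8990/(2)·0.9485^1·0.3168^3 = +0.073899
d^2_{0,-1}(0.6448) = -0.662220 +0.073899 = -0.588321
Phases: e^{-i·(0)·2.3783}=+1.000000+0.000000i, e^{-i·(-1)·1.3189}=+0.249241+0.968442i ⇒ D=-0.146634-0.569754i

Re=-0.1466 Im=-0.5698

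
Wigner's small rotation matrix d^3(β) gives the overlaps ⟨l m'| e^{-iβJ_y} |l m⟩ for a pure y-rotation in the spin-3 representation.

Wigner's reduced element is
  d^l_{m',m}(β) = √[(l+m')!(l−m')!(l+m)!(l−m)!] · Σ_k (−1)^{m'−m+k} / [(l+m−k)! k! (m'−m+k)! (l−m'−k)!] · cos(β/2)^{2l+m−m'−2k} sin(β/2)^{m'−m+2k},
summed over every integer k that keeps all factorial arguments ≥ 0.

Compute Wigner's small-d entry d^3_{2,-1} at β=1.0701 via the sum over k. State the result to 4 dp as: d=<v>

d^3_{2,-1}(β=1.0701) via Wigner's sum:
Half-angle: c=0.860243, s=0.509884. N=√(120·1·2·24)=75.894664
Admissible k: 0..1 (factorial args all ≥0)
  k=0: (−1)^3·75.8947/(12)·0.8602^3·0.5099^3 = -0.533713
  k=1: (−1)^4·75.8947/(24)·0.8602^1·0.5099^5 = +0.093752
d^3_{2,-1}(1.0701) = -0.533713 +0.093752 = -0.439962

d=-0.4400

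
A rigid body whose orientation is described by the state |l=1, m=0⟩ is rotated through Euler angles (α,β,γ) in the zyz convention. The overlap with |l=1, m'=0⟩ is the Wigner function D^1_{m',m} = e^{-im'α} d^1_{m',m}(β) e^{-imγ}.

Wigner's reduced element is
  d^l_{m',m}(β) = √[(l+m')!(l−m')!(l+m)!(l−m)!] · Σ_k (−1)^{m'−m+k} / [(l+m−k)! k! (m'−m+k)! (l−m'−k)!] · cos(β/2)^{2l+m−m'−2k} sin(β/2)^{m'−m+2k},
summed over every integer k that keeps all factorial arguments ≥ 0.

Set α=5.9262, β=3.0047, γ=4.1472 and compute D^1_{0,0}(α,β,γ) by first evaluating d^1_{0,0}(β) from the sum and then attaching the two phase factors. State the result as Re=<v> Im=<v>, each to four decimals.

Split into d^1_{0,0}(β=3.0047) × two z-phases.
Half-angle: c=0.068393, s=0.997658. N=√(1·1·1·1)=1.000000
k∈{0,1} keeps every argument non-negative
  k=0: (−1)^0·1.0000/(1)·0.0684^2·0.9977^0 = +0.004678
  k=1: (−1)^1·1.0000/(1)·0.0684^0·0.9977^2 = -0.995322
d^1_{0,0}(3.0047) = +0.004678 -0.995322 = -0.990645
Attach z-rotation phases: D = e^{-i(0)(5.9262)}·(-0.990645)·e^{-i(0)(4.1472)} = -0.990645+0.000000i

Re=-0.9906 Im=0.0000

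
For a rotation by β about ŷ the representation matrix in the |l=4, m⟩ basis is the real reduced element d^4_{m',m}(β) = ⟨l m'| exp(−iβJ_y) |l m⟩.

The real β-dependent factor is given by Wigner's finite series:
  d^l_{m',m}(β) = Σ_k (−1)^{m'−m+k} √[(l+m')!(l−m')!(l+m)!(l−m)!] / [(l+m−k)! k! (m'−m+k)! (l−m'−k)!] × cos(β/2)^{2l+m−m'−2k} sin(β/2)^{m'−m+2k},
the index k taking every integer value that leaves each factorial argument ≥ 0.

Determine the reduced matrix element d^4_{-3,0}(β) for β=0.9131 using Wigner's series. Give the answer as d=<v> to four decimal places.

d^4_{-3,0}(β=0.9131) via Wigner's sum:
With c≡cos(β/2)=0.897579 and s≡sin(β/2)=0.440854, N=[1·5040·24·24]^{1/2}=1703.830978
The bounds max(0,m−m')=3 and min(l+m,l−m')=4 give 2 terms
  k=3: (−1)^0·1703.8310/(144)·0.8976^5·0.4409^3 = +0.590625
  k=4: (−1)^1·1703.8310/(144)·0.8976^3·0.4409^5 = -0.142481
d^4_{-3,0}(0.9131) = +0.590625 -0.142481 = +0.448144

d=0.4481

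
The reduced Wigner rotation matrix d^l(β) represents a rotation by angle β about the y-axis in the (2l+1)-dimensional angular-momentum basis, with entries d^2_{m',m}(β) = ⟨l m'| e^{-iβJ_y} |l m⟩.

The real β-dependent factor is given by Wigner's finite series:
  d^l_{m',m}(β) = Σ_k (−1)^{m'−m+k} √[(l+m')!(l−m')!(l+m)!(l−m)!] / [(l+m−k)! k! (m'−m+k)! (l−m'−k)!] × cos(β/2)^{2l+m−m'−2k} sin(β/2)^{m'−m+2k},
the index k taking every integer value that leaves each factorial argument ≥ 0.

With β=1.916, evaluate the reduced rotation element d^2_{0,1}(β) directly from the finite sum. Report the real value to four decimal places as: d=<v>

d=-0.3900

d^2_{0,1}(β=1.916) via Wigner's sum:
c=cos(1.916/2)=0.575157, s=sin(1.916/2)=0.818043; N=√[2·2·6·1]=4.898979
The bounds max(0,m−m')=1 and min(l+m,l−m')=2 give 2 terms
  k=1: (−1)^0·4.8990/(2)·0.5752^3·0.8180^1 = +0.381251
  k=2: (−1)^1·4.8990/(2)·0.5752^1·0.8180^3 = -0.771242
d^2_{0,1}(1.916) = +0.381251 -0.771242 = -0.389990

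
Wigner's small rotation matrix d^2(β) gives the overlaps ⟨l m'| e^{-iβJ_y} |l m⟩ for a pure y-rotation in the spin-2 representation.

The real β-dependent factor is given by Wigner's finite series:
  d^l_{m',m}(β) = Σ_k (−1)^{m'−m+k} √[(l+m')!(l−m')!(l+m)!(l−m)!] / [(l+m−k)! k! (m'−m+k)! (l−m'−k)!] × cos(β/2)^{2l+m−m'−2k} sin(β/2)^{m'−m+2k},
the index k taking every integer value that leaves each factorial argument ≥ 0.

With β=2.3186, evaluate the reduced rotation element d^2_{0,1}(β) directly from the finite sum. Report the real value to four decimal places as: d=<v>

d=-0.6106

d^2_{0,1}(β=2.3186) via Wigner's sum:
With c≡cos(β/2)=0.399981 and s≡sin(β/2)=0.916523, N=[2·2·6·1]^{1/2}=4.898979
Admissible k: 1..2 (factorial args all ≥0)
  k=1: (−1)^0·4.8990/(2)·0.4000^3·0.9165^1 = +0.143661
  k=2: (−1)^1·4.8990/(2)·0.4000^1·0.9165^3 = -0.754303
d^2_{0,1}(2.3186) = +0.143661 -0.754303 = -0.610642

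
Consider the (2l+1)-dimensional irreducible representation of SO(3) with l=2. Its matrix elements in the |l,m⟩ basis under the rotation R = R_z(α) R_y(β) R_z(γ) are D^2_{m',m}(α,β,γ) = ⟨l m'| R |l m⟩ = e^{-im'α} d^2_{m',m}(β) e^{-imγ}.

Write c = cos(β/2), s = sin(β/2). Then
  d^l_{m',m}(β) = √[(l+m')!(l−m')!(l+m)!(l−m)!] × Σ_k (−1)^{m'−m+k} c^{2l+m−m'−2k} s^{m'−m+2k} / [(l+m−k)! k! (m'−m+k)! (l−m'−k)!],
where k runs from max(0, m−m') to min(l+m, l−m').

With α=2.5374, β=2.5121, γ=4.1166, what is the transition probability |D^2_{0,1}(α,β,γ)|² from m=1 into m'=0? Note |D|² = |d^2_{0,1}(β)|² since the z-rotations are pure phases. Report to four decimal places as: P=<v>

D^2_{0,1}(2.5374,2.5121,4.1166) = e^{-i·0·2.5374}·d^2_{0,1}(2.5121)·e^{-i·1·4.1166}. Compute d first:
c=cos(2.5121/2)=0.309575, s=sin(2.5121/2)=0.950875; N=√[2·2·6·1]=4.898979
Admissible k: 1..2 (factorial args all ≥0)
  k=1: (−1)^0·4.8990/(2)·0.3096^3·0.9509^1 = +0.069103
  k=2: (−1)^1·4.8990/(2)·0.3096^1·0.9509^3 = -0.651947
d^2_{0,1}(2.5121) = +0.069103 -0.651947 = -0.582844
|D^2_{0,1}|² = |d^2_{0,1}(β)|² = (-0.582844)² = 0.339707 (the z-rotation phases have unit modulus)

P=0.3397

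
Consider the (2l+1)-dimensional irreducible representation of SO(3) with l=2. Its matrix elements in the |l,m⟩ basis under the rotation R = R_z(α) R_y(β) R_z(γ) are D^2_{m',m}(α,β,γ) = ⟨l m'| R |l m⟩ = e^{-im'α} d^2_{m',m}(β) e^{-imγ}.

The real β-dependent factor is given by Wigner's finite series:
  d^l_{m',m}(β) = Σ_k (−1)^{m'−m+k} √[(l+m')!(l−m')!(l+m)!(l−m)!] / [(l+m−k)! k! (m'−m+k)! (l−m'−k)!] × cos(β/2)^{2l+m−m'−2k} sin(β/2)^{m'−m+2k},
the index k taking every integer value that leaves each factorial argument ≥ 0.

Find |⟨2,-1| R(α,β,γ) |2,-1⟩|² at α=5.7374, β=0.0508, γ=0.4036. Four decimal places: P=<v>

D^2_{-1,-1}(5.7374,0.0508,0.4036) = e^{-i·-1·5.7374}·d^2_{-1,-1}(0.0508)·e^{-i·-1·0.4036}. Compute d first:
With c≡cos(β/2)=0.999677 and s≡sin(β/2)=0.025397, N=[1·6·1·6]^{1/2}=6.000000
Admissible k: 0..1 (factorial args all ≥0)
  k=0: (−1)^0·6.0000/(6)·0.9997^4·0.0254^0 = +0.998710
  k=1: (−1)^1·6.0000/(2)·0.9997^2·0.0254^2 = -0.001934
d^2_{-1,-1}(0.0508) = +0.998710 -0.001934 = +0.996777
|D^2_{-1,-1}|² = |d^2_{-1,-1}(β)|² = (+0.996777)² = 0.993564 (the z-rotation phases have unit modulus)

P=0.9936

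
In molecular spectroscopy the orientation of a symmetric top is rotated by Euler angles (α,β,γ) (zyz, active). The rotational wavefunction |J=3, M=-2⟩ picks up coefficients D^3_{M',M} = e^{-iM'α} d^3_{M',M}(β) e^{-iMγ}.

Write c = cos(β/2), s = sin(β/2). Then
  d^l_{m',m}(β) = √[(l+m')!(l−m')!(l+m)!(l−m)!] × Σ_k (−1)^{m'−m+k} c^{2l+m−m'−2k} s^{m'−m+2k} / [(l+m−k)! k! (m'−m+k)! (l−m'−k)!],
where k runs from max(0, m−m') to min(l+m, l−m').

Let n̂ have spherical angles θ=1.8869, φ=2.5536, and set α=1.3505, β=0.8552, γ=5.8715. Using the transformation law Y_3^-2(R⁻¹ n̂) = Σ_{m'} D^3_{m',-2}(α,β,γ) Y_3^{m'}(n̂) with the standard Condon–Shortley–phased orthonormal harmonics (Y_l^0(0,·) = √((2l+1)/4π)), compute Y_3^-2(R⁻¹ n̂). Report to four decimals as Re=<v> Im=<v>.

Need the full column D^3_{m',-2} for m'=−3..3 at α=1.3505, β=0.8552, γ=5.8715.
cos(β/2)=0.909964, sin(β/2)=0.414688
d^3_{-3,-2}: single k=1 term ⇒ +0.633749;  D = -0.631378-0.054774i
d^3_{-2,-2}: k∈[0..1] ⇒ +0.567733 -0.589535 = -0.021801;  D = +0.006585-0.020783i
d^3_{-1,-2}: k∈[0..1] ⇒ -0.818167 +0.339834 = -0.478333;  D = -0.413401-0.240627i
d^3_{0,-2}: k∈[0..1] ⇒ +0.645803 -0.134120 = +0.511682;  D = +0.347818-0.375289i
d^3_{1,-2}: k∈[0..1] ⇒ -0.339834 +0.035288 = -0.304546;  D = +0.172731+0.250822i
d^3_{2,-2}: k∈[0..1] ⇒ +0.122435 -0.005085 = +0.117349;  D = -0.108857+0.043830i
d^3_{3,-2}: single k=0 term ⇒ -0.027334;  D = -0.004422-0.026974i
Y_3^{m'}(θ=1.8869,φ=2.5536) and Σ D·Y over m':
  (-0.6314-0.0548i)·(+0.0688-0.3516i)  (+0.0066-0.0208i)·(-0.1104-0.2649i)  (-0.4134-0.2406i)·(+0.1321+0.0881i)  (+0.3478-0.3753i)·(+0.2920+0.0000i)  (+0.1727+0.2508i)·(-0.1321+0.0881i)  (-0.1089+0.0438i)·(-0.1104+0.2649i)  (-0.0044-0.0270i)·(-0.0688-0.3516i)
Y_3^-2(R⁻¹ n̂) = -0.054452-0.007193i

Re=-0.0545 Im=-0.0072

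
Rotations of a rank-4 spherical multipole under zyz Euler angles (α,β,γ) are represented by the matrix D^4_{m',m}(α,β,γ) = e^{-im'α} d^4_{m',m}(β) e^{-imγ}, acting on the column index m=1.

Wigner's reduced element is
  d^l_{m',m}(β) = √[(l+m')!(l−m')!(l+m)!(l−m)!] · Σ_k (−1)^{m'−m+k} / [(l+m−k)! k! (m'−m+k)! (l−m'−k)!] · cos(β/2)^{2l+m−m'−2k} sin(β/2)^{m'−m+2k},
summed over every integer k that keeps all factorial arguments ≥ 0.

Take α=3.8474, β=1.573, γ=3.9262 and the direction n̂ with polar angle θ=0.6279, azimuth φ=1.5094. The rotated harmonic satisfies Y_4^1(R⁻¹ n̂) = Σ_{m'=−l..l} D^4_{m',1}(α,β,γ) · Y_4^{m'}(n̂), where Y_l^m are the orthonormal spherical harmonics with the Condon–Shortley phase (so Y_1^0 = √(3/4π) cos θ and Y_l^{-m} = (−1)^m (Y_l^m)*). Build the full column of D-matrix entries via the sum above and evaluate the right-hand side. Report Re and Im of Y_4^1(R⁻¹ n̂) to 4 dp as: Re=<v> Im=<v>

Need the full column D^4_{m',1} for m'=−4..4 at α=3.8474, β=1.573, γ=3.9262.
cos(β/2)=0.706327, sin(β/2)=0.707885
d^4_{-4,1}: single k=5 term ⇒ +0.468734;  D = +0.211374-0.418369i
d^4_{-3,1}: k∈[4..5] ⇒ +0.826789 -0.498265 = +0.328525;  D = +0.077447+0.319265i
d^4_{-2,1}: k∈[3..5] ⇒ +0.881929 -1.328737 +0.266921 = -0.179887;  D = +0.145670+0.105544i
d^4_{-1,1}: k∈[2..5] ⇒ +0.622245 -1.874982 +0.941632 -0.063053 = -0.374157;  D = -0.372996+0.029453i
d^4_{0,1}: k∈[1..4] ⇒ +0.277664 -1.673343 +1.680734 -0.281360 = +0.003696;  D = -0.002615+0.002611i
d^4_{1,1}: k∈[0..3] ⇒ +0.061951 -0.933368 +1.874982 -0.627755 = +0.375810;  D = +0.030176-0.374597i
d^4_{2,1}: k∈[0..2] ⇒ -0.263415 +1.322894 -0.885825 = +0.173654;  D = +0.101664+0.140784i
d^4_{3,1}: k∈[0..1] ⇒ +0.493892 -0.826789 = -0.332897;  D = +0.323390+0.078989i
d^4_{4,1}: single k=0 term ⇒ -0.466673;  D = -0.416862+0.209786i
Y_4^{m'}(θ=0.6279,φ=1.5094) and Σ D·Y over m':
  (+0.2114-0.4184i)·(+0.0511+0.0128i)  (+0.0774+0.3193i)·(-0.0376+0.2019i)  (+0.1457+0.1055i)·(-0.4107-0.0507i)  (-0.3730+0.0295i)·(+0.0219-0.3557i)  (-0.0026+0.0026i)·(-0.1730+0.0000i)  (+0.0302-0.3746i)·(-0.0219-0.3557i)  (+0.1017+0.1408i)·(-0.4107+0.0507i)  (+0.3234+0.0790i)·(+0.0376+0.2019i)  (-0.4169+0.2098i)·(+0.0511-0.0128i)
Y_4^1(R⁻¹ n̂) = -0.308076+0.096187i

Re=-0.3081 Im=0.0962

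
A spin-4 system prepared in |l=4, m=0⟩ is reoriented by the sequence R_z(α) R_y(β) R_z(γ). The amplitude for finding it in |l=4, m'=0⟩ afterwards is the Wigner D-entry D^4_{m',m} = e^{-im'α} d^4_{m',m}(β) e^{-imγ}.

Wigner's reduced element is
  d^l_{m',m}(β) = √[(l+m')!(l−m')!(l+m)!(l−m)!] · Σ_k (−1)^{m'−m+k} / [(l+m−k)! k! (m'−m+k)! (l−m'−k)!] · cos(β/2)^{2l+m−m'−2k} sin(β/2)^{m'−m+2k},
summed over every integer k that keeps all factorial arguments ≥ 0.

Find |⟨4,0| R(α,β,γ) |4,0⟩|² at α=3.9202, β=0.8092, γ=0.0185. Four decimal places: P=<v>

Split into d^4_{0,0}(β=0.8092) × two z-phases.
With c≡cos(β/2)=0.919260 and s≡sin(β/2)=0.393651, N=[24·24·24·24]^{1/2}=576.000000
The bounds max(0,m−m')=0 and min(l+m,l−m')=4 give 5 terms
  k=0: (−1)^0·576.0000/(576)·0.9193^8·0.3937^0 = +0.509925
  k=1: (−1)^1·576.0000/(36)·0.9193^6·0.3937^2 = -1.496142
  k=2: (−1)^2·576.0000/(16)·0.9193^4·0.3937^4 = +0.617308
  k=3: (−1)^3·576.0000/(36)·0.9193^2·0.3937^6 = -0.050311
  k=4: (−1)^4·576.0000/(576)·0.9193^0·0.3937^8 = +0.000577
d^4_{0,0}(0.8092) = +0.509925 -1.496142 +0.617308 -0.050311 +0.000577 = -0.418644
|D^4_{0,0}|² = |d^4_{0,0}(β)|² = (-0.418644)² = 0.175263 (the z-rotation phases have unit modulus)

P=0.1753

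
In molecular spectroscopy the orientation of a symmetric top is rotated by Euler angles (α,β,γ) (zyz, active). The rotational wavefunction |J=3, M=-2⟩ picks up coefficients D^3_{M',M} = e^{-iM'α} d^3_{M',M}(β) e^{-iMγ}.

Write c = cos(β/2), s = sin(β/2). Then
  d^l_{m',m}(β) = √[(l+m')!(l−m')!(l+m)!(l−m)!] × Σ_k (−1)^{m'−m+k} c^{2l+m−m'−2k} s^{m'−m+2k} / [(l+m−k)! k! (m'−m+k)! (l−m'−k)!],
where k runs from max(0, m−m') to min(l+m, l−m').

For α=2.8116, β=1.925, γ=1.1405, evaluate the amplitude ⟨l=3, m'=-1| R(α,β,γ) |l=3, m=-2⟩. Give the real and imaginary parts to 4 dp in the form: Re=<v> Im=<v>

Split into d^3_{-1,-2}(β=1.925) × two z-phases.
With c≡cos(β/2)=0.571470 and s≡sin(β/2)=0.820623, N=[2·24·1·120]^{1/2}=75.894664
Admissible k: 0..1 (factorial args all ≥0)
  k=0: (−1)^1·75.8947/(24)·0.5715^5·0.8206^1 = -0.158165
  k=1: (−1)^2·75.8947/(12)·0.5715^3·0.8206^3 = +0.652291
d^3_{-1,-2}(1.925) = -0.158165 +0.652291 = +0.494126
Attach z-rotation phases: D = e^{-i(-1)(2.8116)}·(+0.494126)·e^{-i(-2)(1.1405)} = +0.183378-0.458838i

Re=0.1834 Im=-0.4588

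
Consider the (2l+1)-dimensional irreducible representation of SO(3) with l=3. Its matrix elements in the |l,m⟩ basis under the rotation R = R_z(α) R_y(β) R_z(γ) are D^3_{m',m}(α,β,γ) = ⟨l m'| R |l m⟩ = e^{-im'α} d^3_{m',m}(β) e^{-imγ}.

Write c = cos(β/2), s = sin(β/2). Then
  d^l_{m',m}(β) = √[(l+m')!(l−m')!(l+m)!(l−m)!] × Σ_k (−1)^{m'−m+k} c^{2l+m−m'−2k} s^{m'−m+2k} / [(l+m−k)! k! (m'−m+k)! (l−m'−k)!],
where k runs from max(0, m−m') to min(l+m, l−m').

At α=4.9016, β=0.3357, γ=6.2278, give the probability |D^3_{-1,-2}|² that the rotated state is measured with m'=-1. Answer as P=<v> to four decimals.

Split into d^3_{-1,-2}(β=0.3357) × two z-phases.
c=cos(0.3357/2)=0.985946, s=sin(0.3357/2)=0.167063; N=√[2·24·1·120]=75.894664
The bounds max(0,m−m')=0 and min(l+m,l−m')=1 give 2 terms
  k=0: (−1)^1·75.8947/(24)·0.9859^5·0.1671^1 = -0.492205
  k=1: (−1)^2·75.8947/(12)·0.9859^3·0.1671^3 = +0.028264
d^3_{-1,-2}(0.3357) = -0.492205 +0.028264 = -0.463942
|D^3_{-1,-2}|² = |d^3_{-1,-2}(β)|² = (-0.463942)² = 0.215242 (the z-rotation phases have unit modulus)

P=0.2152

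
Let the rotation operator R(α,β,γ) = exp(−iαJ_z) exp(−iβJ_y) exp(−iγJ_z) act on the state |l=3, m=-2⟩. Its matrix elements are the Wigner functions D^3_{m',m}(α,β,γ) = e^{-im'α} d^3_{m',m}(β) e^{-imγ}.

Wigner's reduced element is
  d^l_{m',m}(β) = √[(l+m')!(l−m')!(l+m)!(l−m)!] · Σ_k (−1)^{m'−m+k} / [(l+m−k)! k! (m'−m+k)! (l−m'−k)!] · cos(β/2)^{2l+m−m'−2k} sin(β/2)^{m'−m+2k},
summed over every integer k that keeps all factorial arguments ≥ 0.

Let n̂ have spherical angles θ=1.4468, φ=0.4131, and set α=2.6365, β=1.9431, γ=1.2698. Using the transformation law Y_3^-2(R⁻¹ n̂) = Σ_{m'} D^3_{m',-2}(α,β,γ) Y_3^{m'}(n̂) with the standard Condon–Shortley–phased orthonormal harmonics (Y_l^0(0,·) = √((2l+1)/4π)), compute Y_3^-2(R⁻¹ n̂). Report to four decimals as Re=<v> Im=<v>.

Need the full column D^3_{m',-2} for m'=−3..3 at α=2.6365, β=1.9431, γ=1.2698.
cos(β/2)=0.564020, sin(β/2)=0.825761
d^3_{-3,-2}: single k=1 term ⇒ +0.115453;  D = -0.059998-0.098638i
d^3_{-2,-2}: k∈[0..1] ⇒ +0.032194 -0.345031 = -0.312837;  D = -0.012942-0.312569i
d^3_{-1,-2}: k∈[0..1] ⇒ -0.149049 +0.638965 = +0.489917;  D = +0.219125-0.438181i
d^3_{0,-2}: k∈[0..1] ⇒ +0.377962 -0.810154 = -0.432192;  D = +0.356216-0.244744i
d^3_{1,-2}: k∈[0..1] ⇒ -0.638965 +0.684804 = +0.045839;  D = +0.045624-0.004435i
d^3_{2,-2}: k∈[0..1] ⇒ +0.739566 -0.317049 = +0.422517;  D = -0.387803-0.167719i
d^3_{3,-2}: single k=0 term ⇒ -0.530447;  D = -0.324182-0.419857i
Y_3^{m'}(θ=1.4468,φ=0.4131) and Σ D·Y over m':
  (-0.0600-0.0986i)·(+0.1327-0.3855i)  (-0.0129-0.3126i)·(+0.0843-0.0915i)  (+0.2191-0.4382i)·(-0.2713+0.1189i)  (+0.3562-0.2447i)·(-0.1349+0.0000i)  (+0.0456-0.0044i)·(+0.2713+0.1189i)  (-0.3878-0.1677i)·(+0.0843+0.0915i)  (-0.3242-0.4199i)·(-0.1327-0.3855i)
Y_3^-2(R⁻¹ n̂) = -0.254384+0.298058i

Re=-0.2544 Im=0.2981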